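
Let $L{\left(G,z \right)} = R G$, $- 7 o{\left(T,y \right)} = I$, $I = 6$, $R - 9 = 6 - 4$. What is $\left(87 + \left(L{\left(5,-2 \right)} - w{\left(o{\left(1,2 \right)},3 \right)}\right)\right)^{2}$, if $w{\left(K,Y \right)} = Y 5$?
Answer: $16129$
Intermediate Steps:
$R = 11$ ($R = 9 + \left(6 - 4\right) = 9 + 2 = 11$)
$o{\left(T,y \right)} = - \frac{6}{7}$ ($o{\left(T,y \right)} = \left(- \frac{1}{7}\right) 6 = - \frac{6}{7}$)
$L{\left(G,z \right)} = 11 G$
$w{\left(K,Y \right)} = 5 Y$
$\left(87 + \left(L{\left(5,-2 \right)} - w{\left(o{\left(1,2 \right)},3 \right)}\right)\right)^{2} = \left(87 + \left(11 \cdot 5 - 5 \cdot 3\right)\right)^{2} = \left(87 + \left(55 - 15\right)\right)^{2} = \left(87 + 40\right)^{2} = 127^{2} = 16129$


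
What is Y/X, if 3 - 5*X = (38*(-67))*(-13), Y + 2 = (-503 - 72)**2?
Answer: -330623/6619 ≈ -49.951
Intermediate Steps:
Y = 330623 (Y = -2 + (-503 - 72)**2 = -2 + (-575)**2 = -2 + 330625 = 330623)
X = -6619 (X = 3/5 - 38*(-67)*(-13)/5 = 3/5 - (-2546)*(-13)/5 = 3/5 - 1/5*33098 = 3/5 - 33098/5 = -6619)
Y/X = 330623/(-6619) = 330623*(-1/6619) = -330623/6619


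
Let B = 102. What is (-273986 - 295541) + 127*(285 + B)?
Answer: -520378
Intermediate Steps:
(-273986 - 295541) + 127*(285 + B) = (-273986 - 295541) + 127*(285 + 102) = -569527 + 127*387 = -569527 + 49149 = -520378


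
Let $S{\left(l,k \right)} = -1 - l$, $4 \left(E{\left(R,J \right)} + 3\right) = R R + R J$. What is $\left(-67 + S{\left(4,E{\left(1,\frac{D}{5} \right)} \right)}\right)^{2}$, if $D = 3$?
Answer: $5184$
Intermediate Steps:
$E{\left(R,J \right)} = -3 + \frac{R^{2}}{4} + \frac{J R}{4}$ ($E{\left(R,J \right)} = -3 + \frac{R R + R J}{4} = -3 + \frac{R^{2} + J R}{4} = -3 + \left(\frac{R^{2}}{4} + \frac{J R}{4}\right) = -3 + \frac{R^{2}}{4} + \frac{J R}{4}$)
$\left(-67 + S{\left(4,E{\left(1,\frac{D}{5} \right)} \right)}\right)^{2} = \left(-67 - 5\right)^{2} = \left(-72\right)^{2} = 5184$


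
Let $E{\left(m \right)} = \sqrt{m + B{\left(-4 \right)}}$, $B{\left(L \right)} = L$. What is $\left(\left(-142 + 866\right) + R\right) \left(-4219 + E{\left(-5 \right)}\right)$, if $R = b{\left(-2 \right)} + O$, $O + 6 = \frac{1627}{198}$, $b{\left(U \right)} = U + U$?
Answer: $- \frac{603312781}{198} + \frac{142999 i}{66} \approx -3.047 \cdot 10^{6} + 2166.7 i$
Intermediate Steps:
$b{\left(U \right)} = 2 U$
$O = \frac{439}{198}$ ($O = -6 + \frac{1627}{198} = \frac{439}{198} \approx 2.2172$)
$E{\left(m \right)} = \sqrt{-4 + m}$ ($E{\left(m \right)} = \sqrt{m - 4} = \sqrt{-4 + m}$)
$R = - \frac{353}{198}$ ($R = 2 \left(-2\right) + \frac{439}{198} = -4 + \frac{439}{198} = - \frac{353}{198} \approx -1.7828$)
$\left(\left(-142 + 866\right) + R\right) \left(-4219 + E{\left(-5 \right)}\right) = \left(\left(-142 + 866\right) - \frac{353}{198}\right) \left(-4219 + \sqrt{-4 - 5}\right) = \left(724 - \frac{353}{198}\right) \left(-4219 + \sqrt{-9}\right) = \frac{142999 \left(-4219 + 3 i\right)}{198} = - \frac{603312781}{198} + \frac{142999 i}{66}$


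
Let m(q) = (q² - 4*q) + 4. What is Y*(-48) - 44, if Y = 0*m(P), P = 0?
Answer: -44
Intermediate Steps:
m(q) = 4 + q² - 4*q
Y = 0 (Y = 0*(4 + 0² - 4*0) = 0*(4 + 0 + 0) = 0*4 = 0)
Y*(-48) - 44 = 0*(-48) - 44 = 0 - 44 = -44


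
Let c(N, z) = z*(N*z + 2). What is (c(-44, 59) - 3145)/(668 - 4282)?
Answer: 156191/3614 ≈ 43.218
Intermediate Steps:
c(N, z) = z*(2 + N*z)
(c(-44, 59) - 3145)/(668 - 4282) = (59*(2 - 44*59) - 3145)/(668 - 4282) = (59*(2 - 2596) - 3145)/(-3614) = (59*(-2594) - 3145)*(-1/3614) = (-153046 - 3145)*(-1/3614) = -156191*(-1/3614) = 156191/3614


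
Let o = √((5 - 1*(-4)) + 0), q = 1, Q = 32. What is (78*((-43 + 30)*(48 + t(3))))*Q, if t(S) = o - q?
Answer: -1622400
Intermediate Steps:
o = 3 (o = √((5 + 4) + 0) = √(9 + 0) = √9 = 3)
t(S) = 2 (t(S) = 3 - 1*1 = 3 - 1 = 2)
(78*((-43 + 30)*(48 + t(3))))*Q = (78*((-43 + 30)*(48 + 2)))*32 = (78*(-13*50))*32 = (78*(-650))*32 = -50700*32 = -1622400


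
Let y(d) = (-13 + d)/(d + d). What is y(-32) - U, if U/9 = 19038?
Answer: -10965843/64 ≈ -1.7134e+5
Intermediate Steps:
U = 171342 (U = 9*19038 = 171342)
y(d) = (-13 + d)/(2*d) (y(d) = (-13 + d)/((2*d)) = (-13 + d)*(1/(2*d)) = (-13 + d)/(2*d))
y(-32) - U = (½)*(-13 - 32)/(-32) - 1*171342 = (½)*(-1/32)*(-45) - 171342 = 45/64 - 171342 = -10965843/64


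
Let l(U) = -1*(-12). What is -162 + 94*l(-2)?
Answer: 966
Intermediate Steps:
l(U) = 12
-162 + 94*l(-2) = -162 + 94*12 = -162 + 1128 = 966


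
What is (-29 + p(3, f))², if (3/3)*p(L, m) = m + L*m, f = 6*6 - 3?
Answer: 10609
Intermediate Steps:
f = 33 (f = 36 - 3 = 33)
p(L, m) = m + L*m
(-29 + p(3, f))² = (-29 + 33*(1 + 3))² = (-29 + 33*4)² = (-29 + 132)² = 103² = 10609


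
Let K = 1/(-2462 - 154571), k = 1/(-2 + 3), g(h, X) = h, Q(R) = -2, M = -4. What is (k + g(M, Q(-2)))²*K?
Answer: -9/157033 ≈ -5.7313e-5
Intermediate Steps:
k = 1 (k = 1/1 = 1)
K = -1/157033 (K = 1/(-157033) = -1/157033 ≈ -6.3681e-6)
(k + g(M, Q(-2)))²*K = (1 - 4)²*(-1/157033) = (-3)²*(-1/157033) = 9*(-1/157033) = -9/157033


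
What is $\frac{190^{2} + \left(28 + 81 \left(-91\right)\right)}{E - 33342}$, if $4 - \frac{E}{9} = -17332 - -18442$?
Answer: $- \frac{28757}{43296} \approx -0.6642$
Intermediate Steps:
$E = -9954$ ($E = 36 - 9 \left(-17332 - -18442\right) = 36 - 9 \left(-17332 + 18442\right) = 36 - 9990 = -9954$)
$\frac{190^{2} + \left(28 + 81 \left(-91\right)\right)}{E - 33342} = \frac{190^{2} + \left(28 + 81 \left(-91\right)\right)}{-9954 - 33342} = \frac{36100 + \left(28 - 7371\right)}{-43296} = \left(36100 - 7343\right) \left(- \frac{1}{43296}\right) = 28757 \left(- \frac{1}{43296}\right) = - \frac{28757}{43296}$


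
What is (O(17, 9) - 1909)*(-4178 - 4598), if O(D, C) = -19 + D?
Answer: 16770936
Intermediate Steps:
(O(17, 9) - 1909)*(-4178 - 4598) = ((-19 + 17) - 1909)*(-4178 - 4598) = (-2 - 1909)*(-8776) = -1911*(-8776) = 16770936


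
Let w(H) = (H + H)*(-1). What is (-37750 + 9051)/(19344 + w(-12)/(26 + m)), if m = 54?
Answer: -286990/193443 ≈ -1.4836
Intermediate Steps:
w(H) = -2*H (w(H) = (2*H)*(-1) = -2*H)
(-37750 + 9051)/(19344 + w(-12)/(26 + m)) = (-37750 + 9051)/(19344 + (-2*(-12))/(26 + 54)) = -28699/(19344 + 24/80) = -28699/(19344 + (1/80)*24) = -28699/(19344 + 3/10) = -28699/193443/10 = -28699*10/193443 = -286990/193443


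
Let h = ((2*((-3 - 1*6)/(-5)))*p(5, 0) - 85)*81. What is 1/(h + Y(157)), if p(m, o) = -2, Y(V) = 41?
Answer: -5/37136 ≈ -0.00013464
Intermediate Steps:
h = -37341/5 (h = ((2*((-3 - 1*6)/(-5)))*(-2) - 85)*81 = ((2*((-3 - 6)*(-⅕)))*(-2) - 85)*81 = ((2*(-9*(-⅕)))*(-2) - 85)*81 = ((2*(9/5))*(-2) - 85)*81 = ((18/5)*(-2) - 85)*81 = (-36/5 - 85)*81 = -461/5*81 = -37341/5 ≈ -7468.2)
1/(h + Y(157)) = 1/(-37341/5 + 41) = 1/(-37136/5) = -5/37136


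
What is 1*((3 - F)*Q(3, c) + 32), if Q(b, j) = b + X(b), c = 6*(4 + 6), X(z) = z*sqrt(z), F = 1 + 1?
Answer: 35 + 3*sqrt(3) ≈ 40.196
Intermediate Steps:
F = 2
X(z) = z**(3/2)
c = 60 (c = 6*10 = 60)
Q(b, j) = b + b**(3/2)
1*((3 - F)*Q(3, c) + 32) = 1*((3 - 1*2)*(3 + 3**(3/2)) + 32) = 1*((3 - 2)*(3 + 3*sqrt(3)) + 32) = 1*(1*(3 + 3*sqrt(3)) + 32) = 1*((3 + 3*sqrt(3)) + 32) = 1*(35 + 3*sqrt(3)) = 35 + 3*sqrt(3)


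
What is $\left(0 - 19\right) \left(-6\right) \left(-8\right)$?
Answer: $-912$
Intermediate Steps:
$\left(0 - 19\right) \left(-6\right) \left(-8\right) = \left(-19\right) \left(-6\right) \left(-8\right) = 114 \left(-8\right) = -912$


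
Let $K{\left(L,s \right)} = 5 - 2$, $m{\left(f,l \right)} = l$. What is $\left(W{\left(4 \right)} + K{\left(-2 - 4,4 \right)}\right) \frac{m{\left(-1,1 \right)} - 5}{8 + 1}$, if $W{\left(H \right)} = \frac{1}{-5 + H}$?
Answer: $- \frac{8}{9} \approx -0.88889$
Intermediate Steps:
$K{\left(L,s \right)} = 3$ ($K{\left(L,s \right)} = 5 - 2 = 3$)
$\left(W{\left(4 \right)} + K{\left(-2 - 4,4 \right)}\right) \frac{m{\left(-1,1 \right)} - 5}{8 + 1} = \left(\frac{1}{-5 + 4} + 3\right) \frac{1 - 5}{8 + 1} = \left(\frac{1}{-1} + 3\right) \left(- \frac{4}{9}\right) = \left(-1 + 3\right) \left(\left(-4\right) \frac{1}{9}\right) = 2 \left(- \frac{4}{9}\right) = - \frac{8}{9}$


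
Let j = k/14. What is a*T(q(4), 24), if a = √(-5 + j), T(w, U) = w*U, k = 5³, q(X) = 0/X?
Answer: 0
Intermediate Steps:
q(X) = 0
k = 125
j = 125/14 ≈ 8.9286
T(w, U) = U*w
a = √770/14 (a = √(-5 + 125/14) = √(55/14) = √770/14 ≈ 1.9821)
a*T(q(4), 24) = (√770/14)*(24*0) = (√770/14)*0 = 0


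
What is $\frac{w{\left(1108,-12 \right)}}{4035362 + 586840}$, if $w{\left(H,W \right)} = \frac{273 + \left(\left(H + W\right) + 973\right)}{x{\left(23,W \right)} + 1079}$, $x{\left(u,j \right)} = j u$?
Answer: $\frac{1171}{1855814103} \approx 6.3099 \cdot 10^{-7}$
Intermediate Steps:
$w{\left(H,W \right)} = \frac{1246 + H + W}{1079 + 23 W}$ ($w{\left(H,W \right)} = \frac{273 + \left(\left(H + W\right) + 973\right)}{W 23 + 1079} = \frac{273 + \left(973 + H + W\right)}{23 W + 1079} = \frac{1246 + H + W}{1079 + 23 W}$)
$\frac{w{\left(1108,-12 \right)}}{4035362 + 586840} = \frac{\frac{1}{1079 + 23 \left(-12\right)} \left(1246 + 1108 - 12\right)}{4035362 + 586840} = \frac{\frac{1}{1079 - 276} \cdot 2342}{4622202} = \frac{1}{803} \cdot 2342 \cdot \frac{1}{4622202} = \frac{2342}{803} \cdot \frac{1}{4622202} = \frac{1171}{1855814103}$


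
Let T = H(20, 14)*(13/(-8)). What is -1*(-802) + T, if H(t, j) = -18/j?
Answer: 45029/56 ≈ 804.09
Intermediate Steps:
T = 117/56 (T = (-18/14)*(13/(-8)) = (-18*1/14)*(13*(-1/8)) = -9/7*(-13/8) = 117/56 ≈ 2.0893)
-1*(-802) + T = -1*(-802) + 117/56 = 802 + 117/56 = 45029/56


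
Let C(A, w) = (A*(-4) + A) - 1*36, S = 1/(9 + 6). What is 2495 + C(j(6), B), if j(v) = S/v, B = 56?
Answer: 73769/30 ≈ 2459.0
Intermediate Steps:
S = 1/15 ≈ 0.066667
j(v) = 1/(15*v)
C(A, w) = -36 - 3*A (C(A, w) = (-4*A + A) - 36 = -3*A - 36 = -36 - 3*A)
2495 + C(j(6), B) = 2495 + (-36 - 1/(5*6)) = 2495 + (-36 - 3*1/90) = 2495 + (-36 - 1/30) = 2495 - 1081/30 = 73769/30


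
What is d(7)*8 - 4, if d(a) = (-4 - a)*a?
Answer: -620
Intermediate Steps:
d(a) = a*(-4 - a)
d(7)*8 - 4 = -1*7*(4 + 7)*8 - 4 = -1*7*11*8 - 4 = -77*8 - 4 = -616 - 4 = -620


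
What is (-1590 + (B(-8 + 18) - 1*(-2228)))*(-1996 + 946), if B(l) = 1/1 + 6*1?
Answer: -677250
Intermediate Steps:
B(l) = 7 (B(l) = 1*1 + 6 = 1 + 6 = 7)
(-1590 + (B(-8 + 18) - 1*(-2228)))*(-1996 + 946) = (-1590 + (7 - 1*(-2228)))*(-1996 + 946) = (-1590 + (7 + 2228))*(-1050) = (-1590 + 2235)*(-1050) = 645*(-1050) = -677250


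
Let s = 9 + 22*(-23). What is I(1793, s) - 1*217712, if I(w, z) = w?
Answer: -215919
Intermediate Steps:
s = -497 (s = 9 - 506 = -497)
I(1793, s) - 1*217712 = 1793 - 1*217712 = 1793 - 217712 = -215919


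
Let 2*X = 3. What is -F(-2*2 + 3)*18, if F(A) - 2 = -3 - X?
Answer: 45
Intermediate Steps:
X = 3/2 (X = (½)*3 = 3/2 ≈ 1.5000)
F(A) = -5/2 (F(A) = 2 + (-3 - 1*3/2) = 2 + (-3 - 3/2) = 2 - 9/2 = -5/2)
-F(-2*2 + 3)*18 = -1*(-5/2)*18 = (5/2)*18 = 45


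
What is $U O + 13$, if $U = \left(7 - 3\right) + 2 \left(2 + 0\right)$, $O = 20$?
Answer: $173$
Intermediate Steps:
$U = 8$ ($U = 4 + 2 \cdot 2 = 4 + 4 = 8$)
$U O + 13 = 8 \cdot 20 + 13 = 160 + 13 = 173$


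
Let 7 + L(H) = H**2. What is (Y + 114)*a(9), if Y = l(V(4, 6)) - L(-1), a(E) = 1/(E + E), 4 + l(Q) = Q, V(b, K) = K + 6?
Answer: 64/9 ≈ 7.1111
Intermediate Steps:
V(b, K) = 6 + K
l(Q) = -4 + Q
a(E) = 1/(2*E)
L(H) = -7 + H**2
Y = 14 (Y = (-4 + (6 + 6)) - (-7 + (-1)**2) = (-4 + 12) - (-7 + 1) = 8 - 1*(-6) = 8 + 6 = 14)
(Y + 114)*a(9) = (14 + 114)*((1/2)/9) = 128*((1/2)*(1/9)) = 128*(1/18) = 64/9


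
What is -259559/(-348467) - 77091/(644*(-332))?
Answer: 11765637167/10643576048 ≈ 1.1054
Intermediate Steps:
-259559/(-348467) - 77091/(644*(-332)) = -259559*(-1/348467) - 77091/(-213808) = 259559/348467 - 77091*(-1/213808) = 259559/348467 + 11013/30544 = 11765637167/10643576048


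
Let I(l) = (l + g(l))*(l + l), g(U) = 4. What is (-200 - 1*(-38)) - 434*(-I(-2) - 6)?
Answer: -1030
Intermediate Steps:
I(l) = 2*l*(4 + l) (I(l) = (l + 4)*(l + l) = (4 + l)*(2*l) = 2*l*(4 + l))
(-200 - 1*(-38)) - 434*(-I(-2) - 6) = (-200 - 1*(-38)) - 434*(-2*(-2)*(4 - 2) - 6) = (-200 + 38) - 434*(-2*(-2)*2 - 6) = -162 - 434*(-1*(-8) - 6) = -162 - 434*(8 - 6) = -162 - 434*2 = -162 - 868 = -1030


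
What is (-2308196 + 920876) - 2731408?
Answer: -4118728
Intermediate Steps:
(-2308196 + 920876) - 2731408 = -1387320 - 2731408 = -4118728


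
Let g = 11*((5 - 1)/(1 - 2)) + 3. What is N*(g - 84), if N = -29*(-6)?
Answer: -21750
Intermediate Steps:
N = 174
g = -41 (g = 11*(4/(-1)) + 3 = 11*(4*(-1)) + 3 = 11*(-4) + 3 = -44 + 3 = -41)
N*(g - 84) = 174*(-41 - 84) = 174*(-125) = -21750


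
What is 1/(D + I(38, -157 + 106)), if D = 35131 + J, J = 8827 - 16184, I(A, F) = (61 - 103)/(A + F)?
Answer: 13/361104 ≈ 3.6001e-5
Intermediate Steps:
I(A, F) = -42/(A + F)
J = -7357
D = 27774 (D = 35131 - 7357 = 27774)
1/(D + I(38, -157 + 106)) = 1/(27774 - 42/(38 + (-157 + 106))) = 1/(27774 - 42/(38 - 51)) = 1/(27774 - 42/(-13)) = 1/(27774 - 42*(-1/13)) = 1/(27774 + 42/13) = 1/(361104/13) = 13/361104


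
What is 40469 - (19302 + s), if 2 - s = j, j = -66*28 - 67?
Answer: 19250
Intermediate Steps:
j = -1915 (j = -1848 - 67 = -1915)
s = 1917 (s = 2 - 1*(-1915) = 2 + 1915 = 1917)
40469 - (19302 + s) = 40469 - (19302 + 1917) = 40469 - 1*21219 = 40469 - 21219 = 19250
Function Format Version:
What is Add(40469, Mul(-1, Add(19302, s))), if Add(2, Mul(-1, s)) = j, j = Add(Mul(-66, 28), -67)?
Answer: 19250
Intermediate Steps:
j = -1915 (j = Add(-1848, -67) = -1915)
s = 1917 (s = Add(2, Mul(-1, -1915)) = Add(2, 1915) = 1917)
Add(40469, Mul(-1, Add(19302, s))) = Add(40469, Mul(-1, Add(19302, 1917))) = Add(40469, Mul(-1, 21219)) = Add(40469, -21219) = 19250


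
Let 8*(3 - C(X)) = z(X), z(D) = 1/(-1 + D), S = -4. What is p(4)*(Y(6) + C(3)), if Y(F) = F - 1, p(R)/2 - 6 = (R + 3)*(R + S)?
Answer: 381/4 ≈ 95.250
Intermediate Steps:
p(R) = 12 + 2*(-4 + R)*(3 + R) (p(R) = 12 + 2*((R + 3)*(R - 4)) = 12 + 2*((3 + R)*(-4 + R)) = 12 + 2*((-4 + R)*(3 + R)) = 12 + 2*(-4 + R)*(3 + R))
C(X) = 3 - 1/(8*(-1 + X))
Y(F) = -1 + F
p(4)*(Y(6) + C(3)) = (-12 - 2*4 + 2*4**2)*((-1 + 6) + (-25 + 24*3)/(8*(-1 + 3))) = (-12 - 8 + 2*16)*(5 + (1/8)*(-25 + 72)/2) = (-12 - 8 + 32)*(5 + (1/8)*(1/2)*47) = 12*(5 + 47/16) = 12*(127/16) = 381/4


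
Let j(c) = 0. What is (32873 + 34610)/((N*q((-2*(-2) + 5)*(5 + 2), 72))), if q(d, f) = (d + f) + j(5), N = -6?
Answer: -67483/810 ≈ -83.312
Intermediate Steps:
q(d, f) = d + f (q(d, f) = (d + f) + 0 = d + f)
(32873 + 34610)/((N*q((-2*(-2) + 5)*(5 + 2), 72))) = (32873 + 34610)/((-6*((-2*(-2) + 5)*(5 + 2) + 72))) = 67483/((-6*((4 + 5)*7 + 72))) = 67483/((-6*(9*7 + 72))) = 67483/((-6*(63 + 72))) = 67483/((-6*135)) = 67483/(-810) = 67483*(-1/810) = -67483/810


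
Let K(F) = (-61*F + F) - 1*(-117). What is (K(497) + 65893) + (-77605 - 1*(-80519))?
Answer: 39104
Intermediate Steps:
K(F) = 117 - 60*F (K(F) = -60*F + 117 = 117 - 60*F)
(K(497) + 65893) + (-77605 - 1*(-80519)) = ((117 - 60*497) + 65893) + (-77605 - 1*(-80519)) = ((117 - 29820) + 65893) + (-77605 + 80519) = (-29703 + 65893) + 2914 = 36190 + 2914 = 39104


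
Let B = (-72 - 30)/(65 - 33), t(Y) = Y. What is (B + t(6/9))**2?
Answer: 14641/2304 ≈ 6.3546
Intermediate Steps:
B = -51/16 (B = -102/32 = -102*1/32 = -51/16 ≈ -3.1875)
(B + t(6/9))**2 = (-51/16 + 6/9)**2 = (-51/16 + 6*(1/9))**2 = (-51/16 + 2/3)**2 = (-121/48)**2 = 14641/2304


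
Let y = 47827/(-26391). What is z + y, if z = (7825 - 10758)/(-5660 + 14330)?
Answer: -54673877/25423330 ≈ -2.1505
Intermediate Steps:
z = -2933/8670 ≈ -0.33829
y = -47827/26391 (y = 47827*(-1/26391) = -47827/26391 ≈ -1.8122)
z + y = -2933/8670 - 47827/26391 = -54673877/25423330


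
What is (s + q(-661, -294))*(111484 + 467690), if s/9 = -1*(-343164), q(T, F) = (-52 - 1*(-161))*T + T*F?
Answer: 1859589291414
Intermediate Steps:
q(T, F) = 109*T + F*T (q(T, F) = (-52 + 161)*T + F*T = 109*T + F*T)
s = 3088476 (s = 9*(-1*(-343164)) = 9*343164 = 3088476)
(s + q(-661, -294))*(111484 + 467690) = (3088476 - 661*(109 - 294))*(111484 + 467690) = (3088476 - 661*(-185))*579174 = (3088476 + 122285)*579174 = 3210761*579174 = 1859589291414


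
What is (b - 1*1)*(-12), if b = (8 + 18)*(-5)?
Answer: 1572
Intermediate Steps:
b = -130 (b = 26*(-5) = -130)
(b - 1*1)*(-12) = (-130 - 1*1)*(-12) = (-130 - 1)*(-12) = -131*(-12) = 1572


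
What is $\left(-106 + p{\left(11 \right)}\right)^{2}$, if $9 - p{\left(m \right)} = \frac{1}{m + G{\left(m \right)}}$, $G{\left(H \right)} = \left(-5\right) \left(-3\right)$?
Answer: $\frac{6365529}{676} \approx 9416.5$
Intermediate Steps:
$G{\left(H \right)} = 15$
$p{\left(m \right)} = 9 - \frac{1}{15 + m}$ ($p{\left(m \right)} = 9 - \frac{1}{m + 15} = 9 - \frac{1}{15 + m}$)
$\left(-106 + p{\left(11 \right)}\right)^{2} = \left(-106 + \frac{134 + 9 \cdot 11}{15 + 11}\right)^{2} = \left(-106 + \frac{134 + 99}{26}\right)^{2} = \left(-106 + \frac{1}{26} \cdot 233\right)^{2} = \left(-106 + \frac{233}{26}\right)^{2} = \left(- \frac{2523}{26}\right)^{2} = \frac{6365529}{676}$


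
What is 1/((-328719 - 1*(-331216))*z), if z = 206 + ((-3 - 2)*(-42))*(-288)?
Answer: -1/150504178 ≈ -6.6443e-9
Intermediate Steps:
z = -60274 (z = 206 - 5*(-42)*(-288) = 206 + 210*(-288) = 206 - 60480 = -60274)
1/((-328719 - 1*(-331216))*z) = 1/(-328719 - 1*(-331216)*(-60274)) = -1/60274/(-328719 + 331216) = -1/60274/2497 = (1/2497)*(-1/60274) = -1/150504178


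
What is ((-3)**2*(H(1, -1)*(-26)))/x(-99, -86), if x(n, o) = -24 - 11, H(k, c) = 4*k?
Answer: 936/35 ≈ 26.743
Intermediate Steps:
x(n, o) = -35
((-3)**2*(H(1, -1)*(-26)))/x(-99, -86) = ((-3)**2*((4*1)*(-26)))/(-35) = (9*(4*(-26)))*(-1/35) = (9*(-104))*(-1/35) = -936*(-1/35) = 936/35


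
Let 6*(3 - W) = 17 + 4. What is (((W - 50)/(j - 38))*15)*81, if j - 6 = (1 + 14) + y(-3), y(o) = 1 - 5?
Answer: 40905/14 ≈ 2921.8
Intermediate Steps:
y(o) = -4
W = -1/2 (W = 3 - (17 + 4)/6 = 3 - 1/6*21 = 3 - 7/2 = -1/2 ≈ -0.50000)
j = 17 (j = 6 + ((1 + 14) - 4) = 6 + (15 - 4) = 6 + 11 = 17)
(((W - 50)/(j - 38))*15)*81 = (((-1/2 - 50)/(17 - 38))*15)*81 = (-101/2/(-21)*15)*81 = (-101/2*(-1/21)*15)*81 = ((101/42)*15)*81 = (505/14)*81 = 40905/14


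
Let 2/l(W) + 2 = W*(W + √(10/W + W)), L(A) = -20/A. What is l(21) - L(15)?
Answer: 367817/274875 - √9471/91625 ≈ 1.3371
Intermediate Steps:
l(W) = 2/(-2 + W*(W + √(W + 10/W))) (l(W) = 2/(-2 + W*(W + √(10/W + W))) = 2/(-2 + W*(W + √(W + 10/W))))
l(21) - L(15) = 2/(-2 + 21² + 21*√(21 + 10/21)) - (-20)/15 = 2/(-2 + 441 + 21*√(21 + 10*(1/21))) - (-20)/15 = 2/(-2 + 441 + 21*√(21 + 10/21)) - 1*(-4/3) = 2/(-2 + 441 + 21*√(451/21)) + 4/3 = 2/(-2 + 441 + 21*(√9471/21)) + 4/3 = 2/(-2 + 441 + √9471) + 4/3 = 2/(439 + √9471) + 4/3 = 4/3 + 2/(439 + √9471)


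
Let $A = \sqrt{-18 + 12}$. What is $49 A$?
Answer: $49 i \sqrt{6} \approx 120.03 i$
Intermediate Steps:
$A = i \sqrt{6}$ ($A = \sqrt{-6} = i \sqrt{6} \approx 2.4495 i$)
$49 A = 49 i \sqrt{6}$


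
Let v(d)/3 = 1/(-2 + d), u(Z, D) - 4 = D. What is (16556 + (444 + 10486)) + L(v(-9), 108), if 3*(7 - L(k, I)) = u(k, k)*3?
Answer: 302382/11 ≈ 27489.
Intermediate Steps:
u(Z, D) = 4 + D
v(d) = 3/(-2 + d)
L(k, I) = 3 - k (L(k, I) = 7 - (4 + k)*3/3 = 7 - (12 + 3*k)/3 = 7 + (-4 - k) = 3 - k)
(16556 + (444 + 10486)) + L(v(-9), 108) = (16556 + (444 + 10486)) + (3 - 3/(-2 - 9)) = (16556 + 10930) + (3 - 3/(-11)) = 27486 + (3 - 3*(-1)/11) = 27486 + (3 - 1*(-3/11)) = 27486 + (3 + 3/11) = 27486 + 36/11 = 302382/11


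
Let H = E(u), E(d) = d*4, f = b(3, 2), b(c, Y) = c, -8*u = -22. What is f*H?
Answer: 33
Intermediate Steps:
u = 11/4 (u = -⅛*(-22) = 11/4 ≈ 2.7500)
f = 3
E(d) = 4*d
H = 11 (H = 4*(11/4) = 11)
f*H = 3*11 = 33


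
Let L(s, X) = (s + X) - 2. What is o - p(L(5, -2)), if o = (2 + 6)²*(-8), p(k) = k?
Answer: -513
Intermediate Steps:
L(s, X) = -2 + X + s (L(s, X) = (X + s) - 2 = -2 + X + s)
o = -512 (o = 8²*(-8) = 64*(-8) = -512)
o - p(L(5, -2)) = -512 - (-2 - 2 + 5) = -512 - 1*1 = -512 - 1 = -513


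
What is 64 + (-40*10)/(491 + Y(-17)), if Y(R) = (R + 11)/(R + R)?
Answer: 10552/167 ≈ 63.186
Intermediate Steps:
Y(R) = (11 + R)/(2*R) (Y(R) = (11 + R)/((2*R)) = (11 + R)*(1/(2*R)) = (11 + R)/(2*R))
64 + (-40*10)/(491 + Y(-17)) = 64 + (-40*10)/(491 + (½)*(11 - 17)/(-17)) = 64 - 400/(491 + (½)*(-1/17)*(-6)) = 64 - 400/(491 + 3/17) = 64 - 400/(8350/17) = 64 + (17/8350)*(-400) = 64 - 136/167 = 10552/167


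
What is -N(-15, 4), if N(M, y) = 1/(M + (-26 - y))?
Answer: 1/45 ≈ 0.022222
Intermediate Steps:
N(M, y) = 1/(-26 + M - y)
-N(-15, 4) = -(-1)/(26 + 4 - 1*(-15)) = -(-1)/(26 + 4 + 15) = -(-1)/45 = -1*(-1/45) = 1/45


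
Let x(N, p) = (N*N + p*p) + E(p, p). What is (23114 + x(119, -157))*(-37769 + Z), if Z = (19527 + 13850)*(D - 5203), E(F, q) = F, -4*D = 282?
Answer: -21748330991619/2 ≈ -1.0874e+13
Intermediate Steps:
D = -141/2 (D = -1/4*282 = -141/2 ≈ -70.500)
Z = -352027219/2 (Z = (19527 + 13850)*(-141/2 - 5203) = 33377*(-10547/2) = -352027219/2 ≈ -1.7601e+8)
x(N, p) = p + N**2 + p**2 (x(N, p) = (N*N + p*p) + p = (N**2 + p**2) + p = p + N**2 + p**2)
(23114 + x(119, -157))*(-37769 + Z) = (23114 + (-157 + 119**2 + (-157)**2))*(-37769 - 352027219/2) = (23114 + (-157 + 14161 + 24649))*(-352102757/2) = (23114 + 38653)*(-352102757/2) = 61767*(-352102757/2) = -21748330991619/2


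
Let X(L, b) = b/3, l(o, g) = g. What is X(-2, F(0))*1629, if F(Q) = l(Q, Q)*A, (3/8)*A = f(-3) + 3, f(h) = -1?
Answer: 0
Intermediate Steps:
A = 16/3 (A = 8*(-1 + 3)/3 = (8/3)*2 = 16/3 ≈ 5.3333)
F(Q) = 16*Q/3 (F(Q) = Q*(16/3) = 16*Q/3)
X(L, b) = b/3 (X(L, b) = b*(⅓) = b/3)
X(-2, F(0))*1629 = (((16/3)*0)/3)*1629 = ((⅓)*0)*1629 = 0*1629 = 0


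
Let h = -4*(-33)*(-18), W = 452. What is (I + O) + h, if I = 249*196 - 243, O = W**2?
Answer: 250489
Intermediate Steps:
O = 204304 (O = 452**2 = 204304)
h = -2376 (h = 132*(-18) = -2376)
I = 48561 (I = 48804 - 243 = 48561)
(I + O) + h = (48561 + 204304) - 2376 = 252865 - 2376 = 250489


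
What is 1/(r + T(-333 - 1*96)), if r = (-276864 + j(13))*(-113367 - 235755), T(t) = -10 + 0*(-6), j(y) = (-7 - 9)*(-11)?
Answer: 1/96597867926 ≈ 1.0352e-11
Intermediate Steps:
j(y) = 176 (j(y) = -16*(-11) = 176)
T(t) = -10 (T(t) = -10 + 0 = -10)
r = 96597867936 (r = (-276864 + 176)*(-113367 - 235755) = -276688*(-349122) = 96597867936)
1/(r + T(-333 - 1*96)) = 1/(96597867936 - 10) = 1/96597867926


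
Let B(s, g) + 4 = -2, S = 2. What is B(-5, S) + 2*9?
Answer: 12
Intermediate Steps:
B(s, g) = -6 (B(s, g) = -4 - 2 = -6)
B(-5, S) + 2*9 = -6 + 2*9 = -6 + 18 = 12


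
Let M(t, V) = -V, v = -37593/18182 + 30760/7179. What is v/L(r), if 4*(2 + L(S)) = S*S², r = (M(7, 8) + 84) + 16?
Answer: 2809691/246699012420 ≈ 1.1389e-5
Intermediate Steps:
v = 289398173/130528578 (v = -37593*1/18182 + 30760*(1/7179) = -37593/18182 + 30760/7179 = 289398173/130528578 ≈ 2.2171)
r = 92 (r = (-1*8 + 84) + 16 = (-8 + 84) + 16 = 76 + 16 = 92)
L(S) = -2 + S³/4 (L(S) = -2 + (S*S²)/4 = -2 + S³/4)
v/L(r) = 289398173/(130528578*(-2 + (¼)*92³)) = 289398173/(130528578*(-2 + (¼)*778688)) = 289398173/(130528578*(-2 + 194672)) = (289398173/130528578)/194670 = (289398173/130528578)*(1/194670) = 2809691/246699012420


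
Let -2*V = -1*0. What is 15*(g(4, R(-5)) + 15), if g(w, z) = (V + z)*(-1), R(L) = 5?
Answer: 150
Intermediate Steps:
V = 0 (V = -(-1)*0/2 = -1/2*0 = 0)
g(w, z) = -z (g(w, z) = (0 + z)*(-1) = z*(-1) = -z)
15*(g(4, R(-5)) + 15) = 15*(-1*5 + 15) = 15*(-5 + 15) = 15*10 = 150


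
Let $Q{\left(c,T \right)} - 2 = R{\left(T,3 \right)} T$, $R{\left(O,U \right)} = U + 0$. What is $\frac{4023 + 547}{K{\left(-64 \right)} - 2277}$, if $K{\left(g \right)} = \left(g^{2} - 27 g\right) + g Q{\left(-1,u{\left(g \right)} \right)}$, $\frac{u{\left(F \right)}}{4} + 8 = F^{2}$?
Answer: $- \frac{914}{627233} \approx -0.0014572$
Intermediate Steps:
$u{\left(F \right)} = -32 + 4 F^{2}$
$R{\left(O,U \right)} = U$
$Q{\left(c,T \right)} = 2 + 3 T$
$K{\left(g \right)} = g^{2} - 27 g + g \left(-94 + 12 g^{2}\right)$ ($K{\left(g \right)} = \left(g^{2} - 27 g\right) + g \left(2 + 3 \left(-32 + 4 g^{2}\right)\right) = \left(g^{2} - 27 g\right) + g \left(2 + \left(-96 + 12 g^{2}\right)\right) = \left(g^{2} - 27 g\right) + g \left(-94 + 12 g^{2}\right) = g^{2} - 27 g + g \left(-94 + 12 g^{2}\right)$)
$\frac{4023 + 547}{K{\left(-64 \right)} - 2277} = \frac{4023 + 547}{- 64 \left(-121 - 64 + 12 \left(-64\right)^{2}\right) - 2277} = \frac{4570}{- 64 \left(-121 - 64 + 12 \cdot 4096\right) - 2277} = \frac{4570}{- 64 \left(-121 - 64 + 49152\right) - 2277} = \frac{4570}{\left(-64\right) 48967 - 2277} = \frac{4570}{-3133888 - 2277} = \frac{4570}{-3136165} = 4570 \left(- \frac{1}{3136165}\right) = - \frac{914}{627233}$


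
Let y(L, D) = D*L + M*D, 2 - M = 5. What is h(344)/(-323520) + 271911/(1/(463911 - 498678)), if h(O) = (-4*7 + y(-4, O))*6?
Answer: -127433580854151/13480 ≈ -9.4535e+9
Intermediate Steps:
M = -3 (M = 2 - 1*5 = 2 - 5 = -3)
y(L, D) = -3*D + D*L (y(L, D) = D*L - 3*D = -3*D + D*L)
h(O) = -168 - 42*O (h(O) = (-4*7 + O*(-3 - 4))*6 = (-28 + O*(-7))*6 = (-28 - 7*O)*6 = -168 - 42*O)
h(344)/(-323520) + 271911/(1/(463911 - 498678)) = (-168 - 42*344)/(-323520) + 271911/(1/(463911 - 498678)) = (-168 - 14448)*(-1/323520) + 271911/(1/(-34767)) = -14616*(-1/323520) + 271911/(-1/34767) = 609/13480 + 271911*(-34767) = 609/13480 - 9453529737 = -127433580854151/13480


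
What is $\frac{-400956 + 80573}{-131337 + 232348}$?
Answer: $- \frac{320383}{101011} \approx -3.1718$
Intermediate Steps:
$\frac{-400956 + 80573}{-131337 + 232348} = - \frac{320383}{101011}$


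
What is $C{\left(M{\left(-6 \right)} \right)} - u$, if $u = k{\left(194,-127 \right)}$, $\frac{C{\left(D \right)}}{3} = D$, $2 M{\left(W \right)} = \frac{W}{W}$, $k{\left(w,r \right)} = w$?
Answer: $- \frac{385}{2} \approx -192.5$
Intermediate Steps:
$M{\left(W \right)} = \frac{1}{2}$ ($M{\left(W \right)} = \frac{W \frac{1}{W}}{2} = \frac{1}{2} \cdot 1 = \frac{1}{2}$)
$C{\left(D \right)} = 3 D$
$u = 194$
$C{\left(M{\left(-6 \right)} \right)} - u = 3 \cdot \frac{1}{2} - 194 = \frac{3}{2} - 194 = - \frac{385}{2}$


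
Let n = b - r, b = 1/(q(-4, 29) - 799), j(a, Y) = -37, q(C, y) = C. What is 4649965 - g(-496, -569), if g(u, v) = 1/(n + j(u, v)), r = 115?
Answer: 567560778808/122057 ≈ 4.6500e+6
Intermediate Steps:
b = -1/803 (b = 1/(-4 - 799) = 1/(-803) = -1/803 ≈ -0.0012453)
n = -92346/803 (n = -1/803 - 1*115 = -1/803 - 115 = -92346/803 ≈ -115.00)
g(u, v) = -803/122057 (g(u, v) = 1/(-92346/803 - 37) = 1/(-122057/803) = -803/122057)
4649965 - g(-496, -569) = 4649965 - 1*(-803/122057) = 4649965 + 803/122057 = 567560778808/122057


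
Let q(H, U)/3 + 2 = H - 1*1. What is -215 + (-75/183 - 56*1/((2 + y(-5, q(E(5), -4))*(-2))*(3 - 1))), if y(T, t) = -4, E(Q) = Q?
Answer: -66554/305 ≈ -218.21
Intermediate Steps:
q(H, U) = -9 + 3*H (q(H, U) = -6 + 3*(H - 1*1) = -6 + 3*(H - 1) = -6 + 3*(-1 + H) = -6 + (-3 + 3*H) = -9 + 3*H)
-215 + (-75/183 - 56*1/((2 + y(-5, q(E(5), -4))*(-2))*(3 - 1))) = -215 + (-75/183 - 56*1/((2 - 4*(-2))*(3 - 1))) = -215 + (-75*1/183 - 56*1/(2*(2 + 8))) = -215 + (-25/61 - 56/(2*10)) = -215 + (-25/61 - 56/20) = -215 + (-25/61 - 56*1/20) = -215 + (-25/61 - 14/5) = -215 - 979/305 = -66554/305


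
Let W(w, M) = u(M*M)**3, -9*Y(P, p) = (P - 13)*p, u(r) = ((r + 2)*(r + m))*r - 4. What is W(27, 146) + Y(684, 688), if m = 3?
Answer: 8182754215935165068695548721450588749040/9 ≈ 9.0919e+38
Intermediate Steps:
u(r) = -4 + r*(2 + r)*(3 + r) (u(r) = ((r + 2)*(r + 3))*r - 4 = ((2 + r)*(3 + r))*r - 4 = r*(2 + r)*(3 + r) - 4 = -4 + r*(2 + r)*(3 + r))
Y(P, p) = -p*(-13 + P)/9 (Y(P, p) = -(P - 13)*p/9 = -(-13 + P)*p/9 = -p*(-13 + P)/9)
W(w, M) = (-4 + M**6 + 5*M**4 + 6*M**2)**3 (W(w, M) = (-4 + (M*M)**3 + 5*(M*M)**2 + 6*(M*M))**3 = (-4 + (M**2)**3 + 5*(M**2)**2 + 6*M**2)**3 = (-4 + M**6 + 5*M**4 + 6*M**2)**3)
W(27, 146) + Y(684, 688) = (-4 + 146**6 + 5*146**4 + 6*146**2)**3 + (1/9)*688*(13 - 1*684) = (-4 + 9685390482496 + 5*454371856 + 6*21316)**3 + (1/9)*688*(13 - 684) = (-4 + 9685390482496 + 2271859280 + 127896)**3 + (1/9)*688*(-671) = 9687662469668**3 - 461648/9 = 909194912881685007632838746827843245632 - 461648/9 = 8182754215935165068695548721450588749040/9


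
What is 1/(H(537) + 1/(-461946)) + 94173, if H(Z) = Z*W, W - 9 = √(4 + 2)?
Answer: 434628962174212237308927/4615218386829330265 - 114592635413892*√6/4615218386829330265 ≈ 94173.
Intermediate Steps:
W = 9 + √6 (W = 9 + √(4 + 2) = 9 + √6 ≈ 11.449)
H(Z) = Z*(9 + √6)
1/(H(537) + 1/(-461946)) + 94173 = 1/(537*(9 + √6) + 1/(-461946)) + 94173 = 1/((4833 + 537*√6) - 1/461946) + 94173 = 1/(2232585017/461946 + 537*√6) + 94173 = 94173 + 1/(2232585017/461946 + 537*√6)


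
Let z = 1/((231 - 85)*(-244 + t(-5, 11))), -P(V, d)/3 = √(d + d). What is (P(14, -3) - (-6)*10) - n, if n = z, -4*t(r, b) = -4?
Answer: 2128681/35478 - 3*I*√6 ≈ 60.0 - 7.3485*I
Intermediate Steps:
t(r, b) = 1 (t(r, b) = -¼*(-4) = 1)
P(V, d) = -3*√2*√d (P(V, d) = -3*√(d + d) = -3*√2*√d)
z = -1/35478 (z = 1/((231 - 85)*(-244 + 1)) = 1/(146*(-243)) = 1/(-35478) = -1/35478 ≈ -2.8186e-5)
n = -1/35478 ≈ -2.8186e-5
(P(14, -3) - (-6)*10) - n = (-3*√2*√(-3) - (-6)*10) - 1*(-1/35478) = (-3*√2*I*√3 - 1*(-60)) + 1/35478 = (-3*I*√6 + 60) + 1/35478 = (60 - 3*I*√6) + 1/35478 = 2128681/35478 - 3*I*√6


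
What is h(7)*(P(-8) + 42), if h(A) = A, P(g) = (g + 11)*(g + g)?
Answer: -42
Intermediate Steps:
P(g) = 2*g*(11 + g) (P(g) = (11 + g)*(2*g) = 2*g*(11 + g))
h(7)*(P(-8) + 42) = 7*(2*(-8)*(11 - 8) + 42) = 7*(2*(-8)*3 + 42) = 7*(-48 + 42) = 7*(-6) = -42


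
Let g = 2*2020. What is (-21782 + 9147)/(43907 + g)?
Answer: -12635/47947 ≈ -0.26352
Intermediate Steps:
g = 4040
(-21782 + 9147)/(43907 + g) = (-21782 + 9147)/(43907 + 4040) = -12635/47947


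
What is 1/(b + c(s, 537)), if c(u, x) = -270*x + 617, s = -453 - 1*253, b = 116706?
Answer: -1/27667 ≈ -3.6144e-5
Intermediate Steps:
s = -706 (s = -453 - 253 = -706)
c(u, x) = 617 - 270*x
1/(b + c(s, 537)) = 1/(116706 + (617 - 270*537)) = 1/(116706 + (617 - 144990)) = 1/(116706 - 144373) = 1/(-27667) = -1/27667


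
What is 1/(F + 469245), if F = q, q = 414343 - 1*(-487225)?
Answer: 1/1370813 ≈ 7.2949e-7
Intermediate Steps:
q = 901568 (q = 414343 + 487225 = 901568)
F = 901568
1/(F + 469245) = 1/(901568 + 469245) = 1/1370813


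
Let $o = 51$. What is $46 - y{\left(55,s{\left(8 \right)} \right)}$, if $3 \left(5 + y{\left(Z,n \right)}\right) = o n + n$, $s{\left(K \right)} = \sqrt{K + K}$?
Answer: $- \frac{55}{3} \approx -18.333$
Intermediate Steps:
$s{\left(K \right)} = \sqrt{2} \sqrt{K}$ ($s{\left(K \right)} = \sqrt{2 K} = \sqrt{2} \sqrt{K}$)
$y{\left(Z,n \right)} = -5 + \frac{52 n}{3}$ ($y{\left(Z,n \right)} = -5 + \frac{51 n + n}{3} = -5 + \frac{52 n}{3}$)
$46 - y{\left(55,s{\left(8 \right)} \right)} = 46 - \left(-5 + \frac{52 \sqrt{2} \sqrt{8}}{3}\right) = 46 - \left(-5 + \frac{52 \sqrt{2} \cdot 2 \sqrt{2}}{3}\right) = 46 - \left(-5 + \frac{52}{3} \cdot 4\right) = 46 - \left(-5 + \frac{208}{3}\right) = 46 - \frac{193}{3} = - \frac{55}{3}$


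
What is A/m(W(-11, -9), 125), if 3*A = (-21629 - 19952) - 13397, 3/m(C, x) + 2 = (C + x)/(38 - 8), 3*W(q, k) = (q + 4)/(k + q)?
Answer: -35799841/2700 ≈ -13259.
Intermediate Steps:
W(q, k) = (4 + q)/(3*(k + q)) (W(q, k) = ((q + 4)/(k + q))/3 = ((4 + q)/(k + q))/3 = (4 + q)/(3*(k + q)))
m(C, x) = 3/(-2 + C/30 + x/30) (m(C, x) = 3/(-2 + (C + x)/(38 - 8)) = 3/(-2 + (C + x)/30) = 3/(-2 + (C + x)*(1/30)) = 3/(-2 + (C/30 + x/30)) = 3/(-2 + C/30 + x/30))
A = -18326 (A = ((-21629 - 19952) - 13397)/3 = (-41581 - 13397)/3 = (⅓)*(-54978) = -18326)
A/m(W(-11, -9), 125) = -(119119/9 + 9163*(4 - 11)/(135*(-9 - 11))) = -18326/(90/(-60 + (⅓)*(-7)/(-20) + 125)) = -18326/(90/(-60 + (⅓)*(-1/20)*(-7) + 125)) = -18326/(90/(-60 + 7/60 + 125)) = -18326/(90/(3907/60)) = -18326/(90*(60/3907)) = -18326/5400/3907 = -18326*3907/5400 = -35799841/2700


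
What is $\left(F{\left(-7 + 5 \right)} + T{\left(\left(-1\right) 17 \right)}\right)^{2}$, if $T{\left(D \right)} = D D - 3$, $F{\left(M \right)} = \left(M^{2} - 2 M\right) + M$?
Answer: $85264$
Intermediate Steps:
$F{\left(M \right)} = M^{2} - M$
$T{\left(D \right)} = -3 + D^{2}$ ($T{\left(D \right)} = D^{2} - 3 = -3 + D^{2}$)
$\left(F{\left(-7 + 5 \right)} + T{\left(\left(-1\right) 17 \right)}\right)^{2} = \left(\left(-7 + 5\right) \left(-1 + \left(-7 + 5\right)\right) - \left(3 - \left(\left(-1\right) 17\right)^{2}\right)\right)^{2} = \left(- 2 \left(-1 - 2\right) - \left(3 - \left(-17\right)^{2}\right)\right)^{2} = \left(\left(-2\right) \left(-3\right) + \left(-3 + 289\right)\right)^{2} = \left(6 + 286\right)^{2} = 292^{2} = 85264$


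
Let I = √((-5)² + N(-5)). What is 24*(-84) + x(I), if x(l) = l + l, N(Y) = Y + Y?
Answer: -2016 + 2*√15 ≈ -2008.3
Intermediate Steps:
N(Y) = 2*Y
I = √15 (I = √((-5)² + 2*(-5)) = √(25 - 10) = √15 ≈ 3.8730)
x(l) = 2*l
24*(-84) + x(I) = 24*(-84) + 2*√15 = -2016 + 2*√15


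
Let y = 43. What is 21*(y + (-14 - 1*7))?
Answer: 462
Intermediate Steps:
21*(y + (-14 - 1*7)) = 21*(43 + (-14 - 1*7)) = 21*(43 + (-14 - 7)) = 21*(43 - 21) = 21*22 = 462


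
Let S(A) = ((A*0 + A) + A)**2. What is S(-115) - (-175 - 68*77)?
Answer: 58311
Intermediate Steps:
S(A) = 4*A**2 (S(A) = ((0 + A) + A)**2 = (A + A)**2 = (2*A)**2 = 4*A**2)
S(-115) - (-175 - 68*77) = 4*(-115)**2 - (-175 - 68*77) = 4*13225 - (-175 - 5236) = 52900 - 1*(-5411) = 52900 + 5411 = 58311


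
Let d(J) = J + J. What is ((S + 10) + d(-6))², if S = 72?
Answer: 4900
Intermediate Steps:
d(J) = 2*J
((S + 10) + d(-6))² = ((72 + 10) + 2*(-6))² = (82 - 12)² = 70² = 4900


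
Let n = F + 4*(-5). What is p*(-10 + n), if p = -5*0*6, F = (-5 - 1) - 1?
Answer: 0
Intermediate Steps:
F = -7 (F = -6 - 1 = -7)
p = 0 (p = 0*6 = 0)
n = -27 (n = -7 + 4*(-5) = -7 - 20 = -27)
p*(-10 + n) = 0*(-10 - 27) = 0*(-37) = 0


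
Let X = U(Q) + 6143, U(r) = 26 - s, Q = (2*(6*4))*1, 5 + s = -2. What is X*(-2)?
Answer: -12352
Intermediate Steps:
s = -7 (s = -5 - 2 = -7)
Q = 48 (Q = (2*24)*1 = 48*1 = 48)
U(r) = 33 (U(r) = 26 - 1*(-7) = 26 + 7 = 33)
X = 6176 (X = 33 + 6143 = 6176)
X*(-2) = 6176*(-2) = -12352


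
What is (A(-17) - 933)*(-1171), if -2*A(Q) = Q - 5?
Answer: 1079662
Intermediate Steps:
A(Q) = 5/2 - Q/2 (A(Q) = -(Q - 5)/2 = -(-5 + Q)/2 = 5/2 - Q/2)
(A(-17) - 933)*(-1171) = ((5/2 - ½*(-17)) - 933)*(-1171) = ((5/2 + 17/2) - 933)*(-1171) = (11 - 933)*(-1171) = -922*(-1171) = 1079662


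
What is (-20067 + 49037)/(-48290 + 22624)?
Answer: -14485/12833 ≈ -1.1287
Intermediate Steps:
(-20067 + 49037)/(-48290 + 22624) = 28970/(-25666) = 28970*(-1/25666) = -14485/12833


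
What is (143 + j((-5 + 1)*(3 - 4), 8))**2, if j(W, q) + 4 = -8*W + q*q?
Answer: 29241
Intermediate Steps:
j(W, q) = -4 + q**2 - 8*W (j(W, q) = -4 + (-8*W + q*q) = -4 + (-8*W + q**2) = -4 + (q**2 - 8*W) = -4 + q**2 - 8*W)
(143 + j((-5 + 1)*(3 - 4), 8))**2 = (143 + (-4 + 8**2 - 8*(-5 + 1)*(3 - 4)))**2 = (143 + (-4 + 64 - (-32)*(-1)))**2 = (143 + (-4 + 64 - 8*4))**2 = (143 + (-4 + 64 - 32))**2 = (143 + 28)**2 = 171**2 = 29241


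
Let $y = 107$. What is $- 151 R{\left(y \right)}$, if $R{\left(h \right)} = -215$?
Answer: $32465$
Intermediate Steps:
$- 151 R{\left(y \right)} = \left(-151\right) \left(-215\right) = 32465$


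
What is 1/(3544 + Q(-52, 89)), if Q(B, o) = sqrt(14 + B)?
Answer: 1772/6279987 - I*sqrt(38)/12559974 ≈ 0.00028217 - 4.908e-7*I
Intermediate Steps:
1/(3544 + Q(-52, 89)) = 1/(3544 + sqrt(14 - 52)) = 1/(3544 + sqrt(-38)) = 1/(3544 + I*sqrt(38))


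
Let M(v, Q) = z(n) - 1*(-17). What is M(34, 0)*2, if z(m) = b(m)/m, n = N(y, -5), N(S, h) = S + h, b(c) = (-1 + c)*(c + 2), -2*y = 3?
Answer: 307/13 ≈ 23.615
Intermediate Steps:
y = -3/2 (y = -½*3 = -3/2 ≈ -1.5000)
b(c) = (-1 + c)*(2 + c)
n = -13/2 (n = -3/2 - 5 = -13/2 ≈ -6.5000)
z(m) = (-2 + m + m²)/m
M(v, Q) = 307/26 (M(v, Q) = (1 - 13/2 - 2/(-13/2)) - 1*(-17) = (1 - 13/2 - 2*(-2/13)) + 17 = (1 - 13/2 + 4/13) + 17 = -135/26 + 17 = 307/26)
M(34, 0)*2 = (307/26)*2 = 307/13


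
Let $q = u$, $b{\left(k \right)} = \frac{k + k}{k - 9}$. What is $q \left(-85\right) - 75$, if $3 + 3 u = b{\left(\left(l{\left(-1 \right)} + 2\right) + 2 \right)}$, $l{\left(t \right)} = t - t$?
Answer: $\frac{166}{3} \approx 55.333$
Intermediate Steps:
$l{\left(t \right)} = 0$
$b{\left(k \right)} = \frac{2 k}{-9 + k}$
$u = - \frac{23}{15}$ ($u = -1 + \frac{2 \left(\left(0 + 2\right) + 2\right) \frac{1}{-9 + \left(\left(0 + 2\right) + 2\right)}}{3} = -1 + \frac{2 \left(2 + 2\right) \frac{1}{-9 + \left(2 + 2\right)}}{3} = -1 + \frac{2 \cdot 4 \frac{1}{-9 + 4}}{3} = -1 + \frac{2 \cdot 4 \frac{1}{-5}}{3} = -1 + \frac{2 \cdot 4 \left(- \frac{1}{5}\right)}{3} = -1 + \frac{1}{3} \left(- \frac{8}{5}\right) = -1 - \frac{8}{15} = - \frac{23}{15} \approx -1.5333$)
$q = - \frac{23}{15} \approx -1.5333$
$q \left(-85\right) - 75 = \left(- \frac{23}{15}\right) \left(-85\right) - 75 = \frac{391}{3} - 75 = \frac{166}{3}$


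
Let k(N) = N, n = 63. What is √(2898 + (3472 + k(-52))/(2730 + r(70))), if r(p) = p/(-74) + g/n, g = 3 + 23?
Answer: 3*√13040185479918478/6362387 ≈ 53.845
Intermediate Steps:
g = 26
r(p) = 26/63 - p/74 (r(p) = p/(-74) + 26/63 = p*(-1/74) + 26*(1/63) = -p/74 + 26/63 = 26/63 - p/74)
√(2898 + (3472 + k(-52))/(2730 + r(70))) = √(2898 + (3472 - 52)/(2730 + (26/63 - 1/74*70))) = √(2898 + 3420/(2730 + (26/63 - 35/37))) = √(2898 + 3420/(2730 - 1243/2331)) = √(2898 + 3420/(6362387/2331)) = √(2898 + 3420*(2331/6362387)) = √(2898 + 7972020/6362387) = √(18446169546/6362387) = 3*√13040185479918478/6362387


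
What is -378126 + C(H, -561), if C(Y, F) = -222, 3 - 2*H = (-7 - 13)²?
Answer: -378348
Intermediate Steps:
H = -397/2 (H = 3/2 - (-7 - 13)²/2 = 3/2 - ½*(-20)² = 3/2 - ½*400 = 3/2 - 200 = -397/2 ≈ -198.50)
-378126 + C(H, -561) = -378126 - 222 = -378348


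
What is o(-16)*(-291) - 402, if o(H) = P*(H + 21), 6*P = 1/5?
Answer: -901/2 ≈ -450.50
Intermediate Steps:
P = 1/30 (P = (1/6)/5 = (1/6)*(1/5) = 1/30 ≈ 0.033333)
o(H) = 7/10 + H/30 (o(H) = (H + 21)/30 = (21 + H)/30 = 7/10 + H/30)
o(-16)*(-291) - 402 = (7/10 + (1/30)*(-16))*(-291) - 402 = (7/10 - 8/15)*(-291) - 402 = (1/6)*(-291) - 402 = -97/2 - 402 = -901/2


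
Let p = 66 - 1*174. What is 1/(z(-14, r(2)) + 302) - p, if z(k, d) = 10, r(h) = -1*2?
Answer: 33697/312 ≈ 108.00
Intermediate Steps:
r(h) = -2
p = -108 (p = 66 - 174 = -108)
1/(z(-14, r(2)) + 302) - p = 1/(10 + 302) - 1*(-108) = 1/312 + 108 = 33697/312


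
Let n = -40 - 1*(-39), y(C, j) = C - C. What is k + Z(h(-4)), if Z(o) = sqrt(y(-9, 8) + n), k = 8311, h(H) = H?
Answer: 8311 + I ≈ 8311.0 + 1.0*I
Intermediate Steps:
y(C, j) = 0
n = -1 (n = -40 + 39 = -1)
Z(o) = I (Z(o) = sqrt(0 - 1) = sqrt(-1) = I)
k + Z(h(-4)) = 8311 + I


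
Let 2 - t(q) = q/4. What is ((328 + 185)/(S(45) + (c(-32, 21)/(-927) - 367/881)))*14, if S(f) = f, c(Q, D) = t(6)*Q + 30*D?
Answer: 2932723017/17934886 ≈ 163.52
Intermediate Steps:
t(q) = 2 - q/4
c(Q, D) = Q/2 + 30*D (c(Q, D) = (2 - 1/4*6)*Q + 30*D = (2 - 3/2)*Q + 30*D = Q/2 + 30*D)
((328 + 185)/(S(45) + (c(-32, 21)/(-927) - 367/881)))*14 = ((328 + 185)/(45 + (((1/2)*(-32) + 30*21)/(-927) - 367/881)))*14 = (513/(45 + ((-16 + 630)*(-1/927) - 367*1/881)))*14 = (513/(45 + (614*(-1/927) - 367/881)))*14 = (513/(45 + (-614/927 - 367/881)))*14 = (513/(45 - 881143/816687))*14 = (513/(35869772/816687))*14 = (513*(816687/35869772))*14 = (418960431/35869772)*14 = 2932723017/17934886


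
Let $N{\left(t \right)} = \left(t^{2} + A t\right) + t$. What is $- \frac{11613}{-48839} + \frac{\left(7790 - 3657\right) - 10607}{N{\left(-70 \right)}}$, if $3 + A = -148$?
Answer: $- \frac{9810249}{53722900} \approx -0.18261$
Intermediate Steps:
$A = -151$ ($A = -3 - 148 = -151$)
$N{\left(t \right)} = t^{2} - 150 t$ ($N{\left(t \right)} = \left(t^{2} - 151 t\right) + t = t^{2} - 150 t$)
$- \frac{11613}{-48839} + \frac{\left(7790 - 3657\right) - 10607}{N{\left(-70 \right)}} = - \frac{11613}{-48839} + \frac{\left(7790 - 3657\right) - 10607}{\left(-70\right) \left(-150 - 70\right)} = \left(-11613\right) \left(- \frac{1}{48839}\right) + \frac{4133 - 10607}{\left(-70\right) \left(-220\right)} = \frac{1659}{6977} - \frac{6474}{15400} = \frac{1659}{6977} - \frac{3237}{7700} = - \frac{9810249}{53722900}$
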